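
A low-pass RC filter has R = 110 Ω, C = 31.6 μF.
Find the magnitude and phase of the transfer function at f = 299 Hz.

Step 1 — Angular frequency: ω = 2π·299 = 1879 rad/s.
Step 2 — Transfer function: H(jω) = 1/(1 + jωRC).
Step 3 — Denominator: 1 + jωRC = 1 + j·1879·110·3.16e-05 = 1 + j6.53.
Step 4 — H = 0.02291 - j0.1496.
Step 5 — Magnitude: |H| = 0.1514 (-16.4 dB); phase: φ = -81.3°.

|H| = 0.1514 (-16.4 dB), φ = -81.3°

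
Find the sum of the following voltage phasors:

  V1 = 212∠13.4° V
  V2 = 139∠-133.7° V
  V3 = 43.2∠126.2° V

Step 1 — Convert each phasor to rectangular form:
  V1 = 212·(cos(13.4°) + j·sin(13.4°)) = 206.2 + j49.13 V
  V2 = 139·(cos(-133.7°) + j·sin(-133.7°)) = -96.03 - j100.5 V
  V3 = 43.2·(cos(126.2°) + j·sin(126.2°)) = -25.51 + j34.86 V
Step 2 — Sum components: V_total = 84.68 - j16.5 V.
Step 3 — Convert to polar: |V_total| = 86.27 V, ∠V_total = -11.0°.

V_total = 86.27∠-11.0° V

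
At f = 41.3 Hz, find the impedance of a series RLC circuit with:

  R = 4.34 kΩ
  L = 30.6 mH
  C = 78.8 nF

Step 1 — Angular frequency: ω = 2π·f = 2π·41.3 = 259.5 rad/s.
Step 2 — Component impedances:
  R: Z = R = 4340 Ω
  L: Z = jωL = j·259.5·0.0306 = 0 + j7.941 Ω
  C: Z = 1/(jωC) = -j/(ω·C) = 0 - j4.89e+04 Ω
Step 3 — Series combination: Z_total = R + L + C = 4340 - j4.89e+04 Ω = 4.909e+04∠-84.9° Ω.

Z = 4340 - j4.89e+04 Ω = 4.909e+04∠-84.9° Ω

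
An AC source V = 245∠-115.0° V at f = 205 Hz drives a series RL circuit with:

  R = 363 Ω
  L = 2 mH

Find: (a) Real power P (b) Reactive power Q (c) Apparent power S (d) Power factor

Step 1 — Angular frequency: ω = 2π·f = 2π·205 = 1288 rad/s.
Step 2 — Component impedances:
  R: Z = R = 363 Ω
  L: Z = jωL = j·1288·0.002 = 0 + j2.576 Ω
Step 3 — Series combination: Z_total = R + L = 363 + j2.576 Ω = 363∠0.4° Ω.
Step 4 — Source phasor: V = 245∠-115.0° V = -103.5 - j222 V.
Step 5 — Current: I = V / Z = -0.2896 - j0.6096 A = 0.6749∠-115.4° A.
Step 6 — Complex power: S = V·I* = 165.3 + j1.173 VA.
Step 7 — Real power: P = Re(S) = 165.3 W.
Step 8 — Reactive power: Q = Im(S) = 1.173 VAR.
Step 9 — Apparent power: |S| = 165.4 VA.
Step 10 — Power factor: PF = P/|S| = 1 (lagging).

(a) P = 165.3 W  (b) Q = 1.173 VAR  (c) S = 165.4 VA  (d) PF = 1 (lagging)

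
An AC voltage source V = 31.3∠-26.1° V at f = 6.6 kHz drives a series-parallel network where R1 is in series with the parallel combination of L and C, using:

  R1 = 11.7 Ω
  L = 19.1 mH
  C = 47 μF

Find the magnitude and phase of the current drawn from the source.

Step 1 — Angular frequency: ω = 2π·f = 2π·6600 = 4.147e+04 rad/s.
Step 2 — Component impedances:
  R1: Z = R = 11.7 Ω
  L: Z = jωL = j·4.147e+04·0.0191 = 0 + j792.1 Ω
  C: Z = 1/(jωC) = -j/(ω·C) = 0 - j0.5131 Ω
Step 3 — Parallel branch: L || C = 1/(1/L + 1/C) = 0 - j0.5134 Ω.
Step 4 — Series with R1: Z_total = R1 + (L || C) = 11.7 - j0.5134 Ω = 11.71∠-2.5° Ω.
Step 5 — Source phasor: V = 31.3∠-26.1° V = 28.11 - j13.77 V.
Step 6 — Ohm's law: I = V / Z_total = (28.11 - j13.77) / (11.7 - j0.5134) = 2.449 - j1.069 A.
Step 7 — Convert to polar: |I| = 2.673 A, ∠I = -23.6°.

I = 2.673∠-23.6° A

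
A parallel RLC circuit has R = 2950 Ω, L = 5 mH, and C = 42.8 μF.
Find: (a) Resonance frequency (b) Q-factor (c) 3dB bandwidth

Step 1 — Resonance: ω₀ = 1/√(LC) = 1/√(0.005·4.28e-05) = 2162 rad/s.
Step 2 — f₀ = ω₀/(2π) = 344 Hz.
Step 3 — Parallel Q: Q = R/(ω₀L) = 2950/(2162·0.005) = 272.9.
Step 4 — Bandwidth: Δω = ω₀/Q = 7.92 rad/s; BW = Δω/(2π) = 1.261 Hz.

(a) f₀ = 344 Hz  (b) Q = 272.9  (c) BW = 1.261 Hz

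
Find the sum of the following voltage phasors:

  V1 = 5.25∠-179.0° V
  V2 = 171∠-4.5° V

Step 1 — Convert each phasor to rectangular form:
  V1 = 5.25·(cos(-179.0°) + j·sin(-179.0°)) = -5.249 - j0.09163 V
  V2 = 171·(cos(-4.5°) + j·sin(-4.5°)) = 170.5 - j13.42 V
Step 2 — Sum components: V_total = 165.2 - j13.51 V.
Step 3 — Convert to polar: |V_total| = 165.8 V, ∠V_total = -4.7°.

V_total = 165.8∠-4.7° V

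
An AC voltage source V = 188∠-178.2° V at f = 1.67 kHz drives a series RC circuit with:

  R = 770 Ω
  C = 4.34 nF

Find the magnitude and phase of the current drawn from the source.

Step 1 — Angular frequency: ω = 2π·f = 2π·1670 = 1.049e+04 rad/s.
Step 2 — Component impedances:
  R: Z = R = 770 Ω
  C: Z = 1/(jωC) = -j/(ω·C) = 0 - j2.196e+04 Ω
Step 3 — Series combination: Z_total = R + C = 770 - j2.196e+04 Ω = 2.197e+04∠-88.0° Ω.
Step 4 — Source phasor: V = 188∠-178.2° V = -187.9 - j5.905 V.
Step 5 — Ohm's law: I = V / Z_total = (-187.9 - j5.905) / (770 - j2.196e+04) = -3.11e-05 - j0.008556 A.
Step 6 — Convert to polar: |I| = 0.008556 A, ∠I = -90.2°.

I = 0.008556∠-90.2° A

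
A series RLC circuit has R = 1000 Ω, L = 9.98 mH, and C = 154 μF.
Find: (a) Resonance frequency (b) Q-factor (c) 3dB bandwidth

Step 1 — Resonance: ω₀ = 1/√(LC) = 1/√(0.00998·0.000154) = 806.6 rad/s.
Step 2 — f₀ = ω₀/(2π) = 128.4 Hz.
Step 3 — Series Q: Q = ω₀L/R = 806.6·0.00998/1000 = 0.00805.
Step 4 — Bandwidth: Δω = ω₀/Q = 1.002e+05 rad/s; BW = Δω/(2π) = 1.595e+04 Hz.

(a) f₀ = 128.4 Hz  (b) Q = 0.00805  (c) BW = 1.595e+04 Hz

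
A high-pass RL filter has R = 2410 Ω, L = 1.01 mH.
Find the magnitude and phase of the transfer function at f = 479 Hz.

Step 1 — Angular frequency: ω = 2π·479 = 3010 rad/s.
Step 2 — Transfer function: H(jω) = jωL/(R + jωL).
Step 3 — Numerator jωL = j·3.04; denominator R + jωL = 2410 + j3.04.
Step 4 — H = 1.591e-06 + j0.001261.
Step 5 — Magnitude: |H| = 0.001261 (-58.0 dB); phase: φ = 89.9°.

|H| = 0.001261 (-58.0 dB), φ = 89.9°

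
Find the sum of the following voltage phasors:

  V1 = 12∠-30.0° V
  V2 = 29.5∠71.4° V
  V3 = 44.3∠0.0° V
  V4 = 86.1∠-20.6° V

Step 1 — Convert each phasor to rectangular form:
  V1 = 12·(cos(-30.0°) + j·sin(-30.0°)) = 10.39 - j6 V
  V2 = 29.5·(cos(71.4°) + j·sin(71.4°)) = 9.409 + j27.96 V
  V3 = 44.3·(cos(0.0°) + j·sin(0.0°)) = 44.3 V
  V4 = 86.1·(cos(-20.6°) + j·sin(-20.6°)) = 80.59 - j30.29 V
Step 2 — Sum components: V_total = 144.7 - j8.334 V.
Step 3 — Convert to polar: |V_total| = 144.9 V, ∠V_total = -3.3°.

V_total = 144.9∠-3.3° V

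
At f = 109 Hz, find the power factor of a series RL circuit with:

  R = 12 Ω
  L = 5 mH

Step 1 — Angular frequency: ω = 2π·f = 2π·109 = 684.9 rad/s.
Step 2 — Component impedances:
  R: Z = R = 12 Ω
  L: Z = jωL = j·684.9·0.005 = 0 + j3.424 Ω
Step 3 — Series combination: Z_total = R + L = 12 + j3.424 Ω = 12.48∠15.9° Ω.
Step 4 — Power factor: PF = cos(φ) = Re(Z)/|Z| = 12/12.479 = 0.9616.
Step 5 — Type: Im(Z) = 3.424 ⇒ lagging (phase φ = 15.9°).

PF = 0.9616 (lagging, φ = 15.9°)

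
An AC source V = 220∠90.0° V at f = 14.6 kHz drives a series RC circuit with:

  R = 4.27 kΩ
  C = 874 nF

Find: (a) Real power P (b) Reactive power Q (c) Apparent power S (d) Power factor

Step 1 — Angular frequency: ω = 2π·f = 2π·1.46e+04 = 9.173e+04 rad/s.
Step 2 — Component impedances:
  R: Z = R = 4270 Ω
  C: Z = 1/(jωC) = -j/(ω·C) = 0 - j12.47 Ω
Step 3 — Series combination: Z_total = R + C = 4270 - j12.47 Ω = 4270∠-0.2° Ω.
Step 4 — Source phasor: V = 220∠90.0° V = 0 + j220 V.
Step 5 — Current: I = V / Z = -0.0001505 + j0.05152 A = 0.05152∠90.2° A.
Step 6 — Complex power: S = V·I* = 11.33 - j0.03311 VA.
Step 7 — Real power: P = Re(S) = 11.33 W.
Step 8 — Reactive power: Q = Im(S) = -0.03311 VAR.
Step 9 — Apparent power: |S| = 11.33 VA.
Step 10 — Power factor: PF = P/|S| = 1 (leading).

(a) P = 11.33 W  (b) Q = -0.03311 VAR  (c) S = 11.33 VA  (d) PF = 1 (leading)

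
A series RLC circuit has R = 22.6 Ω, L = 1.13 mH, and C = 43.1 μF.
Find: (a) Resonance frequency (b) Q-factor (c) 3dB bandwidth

Step 1 — Resonance: ω₀ = 1/√(LC) = 1/√(0.00113·4.31e-05) = 4531 rad/s.
Step 2 — f₀ = ω₀/(2π) = 721.2 Hz.
Step 3 — Series Q: Q = ω₀L/R = 4531·0.00113/22.6 = 0.2266.
Step 4 — Bandwidth: Δω = ω₀/Q = 2e+04 rad/s; BW = Δω/(2π) = 3183 Hz.

(a) f₀ = 721.2 Hz  (b) Q = 0.2266  (c) BW = 3183 Hz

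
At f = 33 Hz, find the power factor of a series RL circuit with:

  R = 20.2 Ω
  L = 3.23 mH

Step 1 — Angular frequency: ω = 2π·f = 2π·33 = 207.3 rad/s.
Step 2 — Component impedances:
  R: Z = R = 20.2 Ω
  L: Z = jωL = j·207.3·0.00323 = 0 + j0.6697 Ω
Step 3 — Series combination: Z_total = R + L = 20.2 + j0.6697 Ω = 20.21∠1.9° Ω.
Step 4 — Power factor: PF = cos(φ) = Re(Z)/|Z| = 20.2/20.21 = 0.9995.
Step 5 — Type: Im(Z) = 0.6697 ⇒ lagging (phase φ = 1.9°).

PF = 0.9995 (lagging, φ = 1.9°)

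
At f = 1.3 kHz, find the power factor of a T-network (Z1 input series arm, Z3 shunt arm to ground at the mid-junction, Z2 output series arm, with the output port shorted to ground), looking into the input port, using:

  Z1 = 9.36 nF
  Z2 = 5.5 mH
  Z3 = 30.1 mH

Step 1 — Angular frequency: ω = 2π·f = 2π·1300 = 8168 rad/s.
Step 2 — Component impedances:
  Z1: Z = 1/(jωC) = -j/(ω·C) = 0 - j1.308e+04 Ω
  Z2: Z = jωL = j·8168·0.0055 = 0 + j44.92 Ω
  Z3: Z = jωL = j·8168·0.0301 = 0 + j245.9 Ω
Step 3 — With the output port shorted to ground, the output series arm Z2 runs from the junction to ground; the shunt arm Z3 also runs from the junction to ground. They appear in parallel: Z3 || Z2 = 0 + j37.98 Ω.
Step 4 — Series with input arm Z1: Z_in = Z1 + (Z3 || Z2) = 0 - j1.304e+04 Ω = 1.304e+04∠-90.0° Ω.
Step 5 — Power factor: PF = cos(φ) = Re(Z)/|Z| = 0/1.304e+04 = 0.
Step 6 — Type: Im(Z) = -1.304e+04 ⇒ leading (phase φ = -90.0°).

PF = 0 (leading, φ = -90.0°)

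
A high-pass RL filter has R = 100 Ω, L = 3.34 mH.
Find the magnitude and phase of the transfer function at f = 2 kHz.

Step 1 — Angular frequency: ω = 2π·2000 = 1.257e+04 rad/s.
Step 2 — Transfer function: H(jω) = jωL/(R + jωL).
Step 3 — Numerator jωL = j·41.97; denominator R + jωL = 100 + j41.97.
Step 4 — H = 0.1498 + j0.3569.
Step 5 — Magnitude: |H| = 0.387 (-8.2 dB); phase: φ = 67.2°.

|H| = 0.387 (-8.2 dB), φ = 67.2°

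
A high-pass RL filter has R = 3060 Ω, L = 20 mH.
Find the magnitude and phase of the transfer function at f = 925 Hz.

Step 1 — Angular frequency: ω = 2π·925 = 5812 rad/s.
Step 2 — Transfer function: H(jω) = jωL/(R + jωL).
Step 3 — Numerator jωL = j·116.2; denominator R + jωL = 3060 + j116.2.
Step 4 — H = 0.001441 + j0.03793.
Step 5 — Magnitude: |H| = 0.03796 (-28.4 dB); phase: φ = 87.8°.

|H| = 0.03796 (-28.4 dB), φ = 87.8°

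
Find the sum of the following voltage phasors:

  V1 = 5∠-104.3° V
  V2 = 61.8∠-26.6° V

Step 1 — Convert each phasor to rectangular form:
  V1 = 5·(cos(-104.3°) + j·sin(-104.3°)) = -1.235 - j4.845 V
  V2 = 61.8·(cos(-26.6°) + j·sin(-26.6°)) = 55.26 - j27.67 V
Step 2 — Sum components: V_total = 54.02 - j32.52 V.
Step 3 — Convert to polar: |V_total| = 63.05 V, ∠V_total = -31.0°.

V_total = 63.05∠-31.0° V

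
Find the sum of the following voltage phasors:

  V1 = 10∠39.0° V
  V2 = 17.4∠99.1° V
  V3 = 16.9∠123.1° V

Step 1 — Convert each phasor to rectangular form:
  V1 = 10·(cos(39.0°) + j·sin(39.0°)) = 7.771 + j6.293 V
  V2 = 17.4·(cos(99.1°) + j·sin(99.1°)) = -2.752 + j17.18 V
  V3 = 16.9·(cos(123.1°) + j·sin(123.1°)) = -9.229 + j14.16 V
Step 2 — Sum components: V_total = -4.21 + j37.63 V.
Step 3 — Convert to polar: |V_total| = 37.87 V, ∠V_total = 96.4°.

V_total = 37.87∠96.4° V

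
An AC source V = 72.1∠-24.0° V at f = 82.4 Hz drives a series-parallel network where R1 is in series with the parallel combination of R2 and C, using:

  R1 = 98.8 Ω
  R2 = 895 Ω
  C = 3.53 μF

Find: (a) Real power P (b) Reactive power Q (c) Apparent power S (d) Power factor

Step 1 — Angular frequency: ω = 2π·f = 2π·82.4 = 517.7 rad/s.
Step 2 — Component impedances:
  R1: Z = R = 98.8 Ω
  R2: Z = R = 895 Ω
  C: Z = 1/(jωC) = -j/(ω·C) = 0 - j547.2 Ω
Step 3 — Parallel branch: R2 || C = 1/(1/R2 + 1/C) = 243.5 - j398.3 Ω.
Step 4 — Series with R1: Z_total = R1 + (R2 || C) = 342.3 - j398.3 Ω = 525.2∠-49.3° Ω.
Step 5 — Source phasor: V = 72.1∠-24.0° V = 65.87 - j29.33 V.
Step 6 — Current: I = V / Z = 0.1241 + j0.05872 A = 0.1373∠25.3° A.
Step 7 — Complex power: S = V·I* = 6.452 - j7.507 VA.
Step 8 — Real power: P = Re(S) = 6.452 W.
Step 9 — Reactive power: Q = Im(S) = -7.507 VAR.
Step 10 — Apparent power: |S| = 9.898 VA.
Step 11 — Power factor: PF = P/|S| = 0.6518 (leading).

(a) P = 6.452 W  (b) Q = -7.507 VAR  (c) S = 9.898 VA  (d) PF = 0.6518 (leading)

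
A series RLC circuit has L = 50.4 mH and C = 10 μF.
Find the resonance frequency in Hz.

Step 1 — Resonance condition Im(Z)=0 gives ω₀ = 1/√(LC).
Step 2 — ω₀ = 1/√(0.0504·1e-05) = 1409 rad/s.
Step 3 — f₀ = ω₀/(2π) = 224.2 Hz.

f₀ = 224.2 Hz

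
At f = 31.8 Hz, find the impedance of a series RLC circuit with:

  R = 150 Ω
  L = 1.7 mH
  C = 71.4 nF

Step 1 — Angular frequency: ω = 2π·f = 2π·31.8 = 199.8 rad/s.
Step 2 — Component impedances:
  R: Z = R = 150 Ω
  L: Z = jωL = j·199.8·0.0017 = 0 + j0.3397 Ω
  C: Z = 1/(jωC) = -j/(ω·C) = 0 - j7.01e+04 Ω
Step 3 — Series combination: Z_total = R + L + C = 150 - j7.01e+04 Ω = 7.01e+04∠-89.9° Ω.

Z = 150 - j7.01e+04 Ω = 7.01e+04∠-89.9° Ω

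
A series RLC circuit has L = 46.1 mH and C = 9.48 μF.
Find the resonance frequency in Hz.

Step 1 — Resonance condition Im(Z)=0 gives ω₀ = 1/√(LC).
Step 2 — ω₀ = 1/√(0.0461·9.48e-06) = 1513 rad/s.
Step 3 — f₀ = ω₀/(2π) = 240.7 Hz.

f₀ = 240.7 Hz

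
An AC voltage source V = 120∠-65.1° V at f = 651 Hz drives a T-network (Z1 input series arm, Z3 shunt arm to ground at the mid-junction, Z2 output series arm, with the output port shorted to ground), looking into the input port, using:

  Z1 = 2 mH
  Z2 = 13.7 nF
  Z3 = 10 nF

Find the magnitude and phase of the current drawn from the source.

Step 1 — Angular frequency: ω = 2π·f = 2π·651 = 4090 rad/s.
Step 2 — Component impedances:
  Z1: Z = jωL = j·4090·0.002 = 0 + j8.181 Ω
  Z2: Z = 1/(jωC) = -j/(ω·C) = 0 - j1.785e+04 Ω
  Z3: Z = 1/(jωC) = -j/(ω·C) = 0 - j2.445e+04 Ω
Step 3 — With the output port shorted to ground, the output series arm Z2 runs from the junction to ground; the shunt arm Z3 also runs from the junction to ground. They appear in parallel: Z3 || Z2 = 0 - j1.032e+04 Ω.
Step 4 — Series with input arm Z1: Z_in = Z1 + (Z3 || Z2) = 0 - j1.031e+04 Ω = 1.031e+04∠-90.0° Ω.
Step 5 — Source phasor: V = 120∠-65.1° V = 50.52 - j108.8 V.
Step 6 — Ohm's law: I = V / Z_total = (50.52 - j108.8) / (0 - j1.031e+04) = 0.01056 + j0.004902 A.
Step 7 — Convert to polar: |I| = 0.01164 A, ∠I = 24.9°.

I = 0.01164∠24.9° A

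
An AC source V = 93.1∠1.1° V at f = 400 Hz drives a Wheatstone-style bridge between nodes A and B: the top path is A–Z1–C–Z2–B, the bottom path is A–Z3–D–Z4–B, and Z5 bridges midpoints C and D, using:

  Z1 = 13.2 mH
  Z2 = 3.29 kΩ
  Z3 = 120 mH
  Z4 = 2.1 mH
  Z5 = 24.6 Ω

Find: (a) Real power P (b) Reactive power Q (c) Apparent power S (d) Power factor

Step 1 — Angular frequency: ω = 2π·f = 2π·400 = 2513 rad/s.
Step 2 — Component impedances:
  Z1: Z = jωL = j·2513·0.0132 = 0 + j33.18 Ω
  Z2: Z = R = 3290 Ω
  Z3: Z = jωL = j·2513·0.12 = 0 + j301.6 Ω
  Z4: Z = jωL = j·2513·0.0021 = 0 + j5.278 Ω
  Z5: Z = R = 24.6 Ω
Step 3 — Bridge requires nodal analysis (the Z5 bridge couples midpoints C and D, so the two paths cannot be reduced to a simple series/parallel combination). Setting node B to ground and injecting 1 A at node A, the 3-node admittance system at A, C, D solves to V_A = Z_AB = 19.73 + j36.53 Ω = 41.52∠61.6° Ω.
Step 4 — Source phasor: V = 93.1∠1.1° V = 93.08 + j1.787 V.
Step 5 — Current: I = V / Z = 1.103 - j1.952 A = 2.242∠-60.5° A.
Step 6 — Complex power: S = V·I* = 99.19 + j183.7 VA.
Step 7 — Real power: P = Re(S) = 99.19 W.
Step 8 — Reactive power: Q = Im(S) = 183.7 VAR.
Step 9 — Apparent power: |S| = 208.8 VA.
Step 10 — Power factor: PF = P/|S| = 0.4751 (lagging).

(a) P = 99.19 W  (b) Q = 183.7 VAR  (c) S = 208.8 VA  (d) PF = 0.4751 (lagging)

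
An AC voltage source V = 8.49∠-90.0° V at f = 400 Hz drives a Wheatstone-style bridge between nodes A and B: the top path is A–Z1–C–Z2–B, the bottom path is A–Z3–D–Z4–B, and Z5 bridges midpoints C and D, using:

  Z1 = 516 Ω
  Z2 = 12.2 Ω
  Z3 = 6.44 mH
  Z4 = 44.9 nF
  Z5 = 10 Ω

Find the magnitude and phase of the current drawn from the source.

Step 1 — Angular frequency: ω = 2π·f = 2π·400 = 2513 rad/s.
Step 2 — Component impedances:
  Z1: Z = R = 516 Ω
  Z2: Z = R = 12.2 Ω
  Z3: Z = jωL = j·2513·0.00644 = 0 + j16.19 Ω
  Z4: Z = 1/(jωC) = -j/(ω·C) = 0 - j8862 Ω
  Z5: Z = R = 10 Ω
Step 3 — Bridge requires nodal analysis (the Z5 bridge couples midpoints C and D, so the two paths cannot be reduced to a simple series/parallel combination). Setting node B to ground and injecting 1 A at node A, the 3-node admittance system at A, C, D solves to V_A = Z_AB = 22.49 + j15.51 Ω = 27.32∠34.6° Ω.
Step 4 — Source phasor: V = 8.49∠-90.0° V = 0 - j8.49 V.
Step 5 — Ohm's law: I = V / Z_total = (0 - j8.49) / (22.49 + j15.51) = -0.1764 - j0.2559 A.
Step 6 — Convert to polar: |I| = 0.3108 A, ∠I = -124.6°.

I = 0.3108∠-124.6° A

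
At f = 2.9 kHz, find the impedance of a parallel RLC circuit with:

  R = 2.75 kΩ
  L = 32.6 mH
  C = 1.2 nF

Step 1 — Angular frequency: ω = 2π·f = 2π·2900 = 1.822e+04 rad/s.
Step 2 — Component impedances:
  R: Z = R = 2750 Ω
  L: Z = jωL = j·1.822e+04·0.0326 = 0 + j594 Ω
  C: Z = 1/(jωC) = -j/(ω·C) = 0 - j4.573e+04 Ω
Step 3 — Parallel combination: 1/Z_total = 1/R + 1/L + 1/C; Z_total = 125.7 + j574.3 Ω = 587.9∠77.7° Ω.

Z = 125.7 + j574.3 Ω = 587.9∠77.7° Ω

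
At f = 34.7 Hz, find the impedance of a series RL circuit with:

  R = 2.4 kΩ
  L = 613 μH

Step 1 — Angular frequency: ω = 2π·f = 2π·34.7 = 218 rad/s.
Step 2 — Component impedances:
  R: Z = R = 2400 Ω
  L: Z = jωL = j·218·0.000613 = 0 + j0.1337 Ω
Step 3 — Series combination: Z_total = R + L = 2400 + j0.1337 Ω = 2400∠0.0° Ω.

Z = 2400 + j0.1337 Ω = 2400∠0.0° Ω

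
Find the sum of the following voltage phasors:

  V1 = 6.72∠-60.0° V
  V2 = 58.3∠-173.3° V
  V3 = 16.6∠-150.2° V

Step 1 — Convert each phasor to rectangular form:
  V1 = 6.72·(cos(-60.0°) + j·sin(-60.0°)) = 3.36 - j5.82 V
  V2 = 58.3·(cos(-173.3°) + j·sin(-173.3°)) = -57.9 - j6.802 V
  V3 = 16.6·(cos(-150.2°) + j·sin(-150.2°)) = -14.4 - j8.25 V
Step 2 — Sum components: V_total = -68.95 - j20.87 V.
Step 3 — Convert to polar: |V_total| = 72.04 V, ∠V_total = -163.2°.

V_total = 72.04∠-163.2° V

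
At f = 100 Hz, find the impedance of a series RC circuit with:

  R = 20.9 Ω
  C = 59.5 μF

Step 1 — Angular frequency: ω = 2π·f = 2π·100 = 628.3 rad/s.
Step 2 — Component impedances:
  R: Z = R = 20.9 Ω
  C: Z = 1/(jωC) = -j/(ω·C) = 0 - j26.75 Ω
Step 3 — Series combination: Z_total = R + C = 20.9 - j26.75 Ω = 33.95∠-52.0° Ω.

Z = 20.9 - j26.75 Ω = 33.95∠-52.0° Ω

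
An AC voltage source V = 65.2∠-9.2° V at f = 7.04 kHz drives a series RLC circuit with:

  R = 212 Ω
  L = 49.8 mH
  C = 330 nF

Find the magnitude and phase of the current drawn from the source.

Step 1 — Angular frequency: ω = 2π·f = 2π·7040 = 4.423e+04 rad/s.
Step 2 — Component impedances:
  R: Z = R = 212 Ω
  L: Z = jωL = j·4.423e+04·0.0498 = 0 + j2203 Ω
  C: Z = 1/(jωC) = -j/(ω·C) = 0 - j68.51 Ω
Step 3 — Series combination: Z_total = R + L + C = 212 + j2134 Ω = 2145∠84.3° Ω.
Step 4 — Source phasor: V = 65.2∠-9.2° V = 64.36 - j10.42 V.
Step 5 — Ohm's law: I = V / Z_total = (64.36 - j10.42) / (212 + j2134) = -0.00187 - j0.03034 A.
Step 6 — Convert to polar: |I| = 0.0304 A, ∠I = -93.5°.

I = 0.0304∠-93.5° A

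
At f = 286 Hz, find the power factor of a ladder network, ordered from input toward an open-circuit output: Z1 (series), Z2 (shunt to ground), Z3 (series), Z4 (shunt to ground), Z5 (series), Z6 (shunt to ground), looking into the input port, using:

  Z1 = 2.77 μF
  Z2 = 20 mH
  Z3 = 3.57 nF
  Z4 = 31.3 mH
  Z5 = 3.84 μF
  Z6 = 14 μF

Step 1 — Angular frequency: ω = 2π·f = 2π·286 = 1797 rad/s.
Step 2 — Component impedances:
  Z1: Z = 1/(jωC) = -j/(ω·C) = 0 - j200.9 Ω
  Z2: Z = jωL = j·1797·0.02 = 0 + j35.94 Ω
  Z3: Z = 1/(jωC) = -j/(ω·C) = 0 - j1.559e+05 Ω
  Z4: Z = jωL = j·1797·0.0313 = 0 + j56.25 Ω
  Z5: Z = 1/(jωC) = -j/(ω·C) = 0 - j144.9 Ω
  Z6: Z = 1/(jωC) = -j/(ω·C) = 0 - j39.75 Ω
Step 3 — Ladder network (open output): work backward from the far end, alternating series and parallel combinations. Z_in = 0 - j164.9 Ω = 164.9∠-90.0° Ω.
Step 4 — Power factor: PF = cos(φ) = Re(Z)/|Z| = 0/164.9 = 0.
Step 5 — Type: Im(Z) = -164.9 ⇒ leading (phase φ = -90.0°).

PF = 0 (leading, φ = -90.0°)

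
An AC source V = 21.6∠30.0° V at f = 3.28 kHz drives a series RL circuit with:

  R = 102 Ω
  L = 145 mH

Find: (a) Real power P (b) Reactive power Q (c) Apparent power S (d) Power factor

Step 1 — Angular frequency: ω = 2π·f = 2π·3280 = 2.061e+04 rad/s.
Step 2 — Component impedances:
  R: Z = R = 102 Ω
  L: Z = jωL = j·2.061e+04·0.145 = 0 + j2988 Ω
Step 3 — Series combination: Z_total = R + L = 102 + j2988 Ω = 2990∠88.0° Ω.
Step 4 — Source phasor: V = 21.6∠30.0° V = 18.71 + j10.8 V.
Step 5 — Current: I = V / Z = 0.003823 - j0.006129 A = 0.007224∠-58.0° A.
Step 6 — Complex power: S = V·I* = 0.005323 + j0.1559 VA.
Step 7 — Real power: P = Re(S) = 0.005323 W.
Step 8 — Reactive power: Q = Im(S) = 0.1559 VAR.
Step 9 — Apparent power: |S| = 0.156 VA.
Step 10 — Power factor: PF = P/|S| = 0.03411 (lagging).

(a) P = 0.005323 W  (b) Q = 0.1559 VAR  (c) S = 0.156 VA  (d) PF = 0.03411 (lagging)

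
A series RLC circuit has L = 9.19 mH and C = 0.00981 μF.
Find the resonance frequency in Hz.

Step 1 — Resonance condition Im(Z)=0 gives ω₀ = 1/√(LC).
Step 2 — ω₀ = 1/√(0.00919·9.81e-09) = 1.053e+05 rad/s.
Step 3 — f₀ = ω₀/(2π) = 1.676e+04 Hz.

f₀ = 1.676e+04 Hz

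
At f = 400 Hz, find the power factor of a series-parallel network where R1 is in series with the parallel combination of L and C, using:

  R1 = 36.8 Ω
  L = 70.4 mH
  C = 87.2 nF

Step 1 — Angular frequency: ω = 2π·f = 2π·400 = 2513 rad/s.
Step 2 — Component impedances:
  R1: Z = R = 36.8 Ω
  L: Z = jωL = j·2513·0.0704 = 0 + j176.9 Ω
  C: Z = 1/(jωC) = -j/(ω·C) = 0 - j4563 Ω
Step 3 — Parallel branch: L || C = 1/(1/L + 1/C) = 0 + j184.1 Ω.
Step 4 — Series with R1: Z_total = R1 + (L || C) = 36.8 + j184.1 Ω = 187.7∠78.7° Ω.
Step 5 — Power factor: PF = cos(φ) = Re(Z)/|Z| = 36.8/187.71 = 0.196.
Step 6 — Type: Im(Z) = 184.1 ⇒ lagging (phase φ = 78.7°).

PF = 0.196 (lagging, φ = 78.7°)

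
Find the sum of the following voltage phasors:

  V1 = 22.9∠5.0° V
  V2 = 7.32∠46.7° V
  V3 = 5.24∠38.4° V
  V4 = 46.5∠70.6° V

Step 1 — Convert each phasor to rectangular form:
  V1 = 22.9·(cos(5.0°) + j·sin(5.0°)) = 22.81 + j1.996 V
  V2 = 7.32·(cos(46.7°) + j·sin(46.7°)) = 5.02 + j5.327 V
  V3 = 5.24·(cos(38.4°) + j·sin(38.4°)) = 4.107 + j3.255 V
  V4 = 46.5·(cos(70.6°) + j·sin(70.6°)) = 15.45 + j43.86 V
Step 2 — Sum components: V_total = 47.39 + j54.44 V.
Step 3 — Convert to polar: |V_total| = 72.17 V, ∠V_total = 49.0°.

V_total = 72.17∠49.0° V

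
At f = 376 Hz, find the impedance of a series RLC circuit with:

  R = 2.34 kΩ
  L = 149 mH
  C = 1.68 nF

Step 1 — Angular frequency: ω = 2π·f = 2π·376 = 2362 rad/s.
Step 2 — Component impedances:
  R: Z = R = 2340 Ω
  L: Z = jωL = j·2362·0.149 = 0 + j352 Ω
  C: Z = 1/(jωC) = -j/(ω·C) = 0 - j2.52e+05 Ω
Step 3 — Series combination: Z_total = R + L + C = 2340 - j2.516e+05 Ω = 2.516e+05∠-89.5° Ω.

Z = 2340 - j2.516e+05 Ω = 2.516e+05∠-89.5° Ω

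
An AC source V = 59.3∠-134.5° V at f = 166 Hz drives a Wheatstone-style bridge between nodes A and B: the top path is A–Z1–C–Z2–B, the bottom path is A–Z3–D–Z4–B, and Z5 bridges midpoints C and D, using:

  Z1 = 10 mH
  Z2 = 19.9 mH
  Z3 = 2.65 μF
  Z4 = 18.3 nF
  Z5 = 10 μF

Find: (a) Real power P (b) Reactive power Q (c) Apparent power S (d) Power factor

Step 1 — Angular frequency: ω = 2π·f = 2π·166 = 1043 rad/s.
Step 2 — Component impedances:
  Z1: Z = jωL = j·1043·0.01 = 0 + j10.43 Ω
  Z2: Z = jωL = j·1043·0.0199 = 0 + j20.76 Ω
  Z3: Z = 1/(jωC) = -j/(ω·C) = 0 - j361.8 Ω
  Z4: Z = 1/(jωC) = -j/(ω·C) = 0 - j5.239e+04 Ω
  Z5: Z = 1/(jωC) = -j/(ω·C) = 0 - j95.88 Ω
Step 3 — Bridge requires nodal analysis (the Z5 bridge couples midpoints C and D, so the two paths cannot be reduced to a simple series/parallel combination). Setting node B to ground and injecting 1 A at node A, the 3-node admittance system at A, C, D solves to V_A = Z_AB = 0 + j31.44 Ω = 31.44∠90.0° Ω.
Step 4 — Source phasor: V = 59.3∠-134.5° V = -41.56 - j42.3 V.
Step 5 — Current: I = V / Z = -1.345 + j1.322 A = 1.886∠135.5° A.
Step 6 — Complex power: S = V·I* = 0 + j111.9 VA.
Step 7 — Real power: P = Re(S) = 0 W.
Step 8 — Reactive power: Q = Im(S) = 111.9 VAR.
Step 9 — Apparent power: |S| = 111.9 VA.
Step 10 — Power factor: PF = P/|S| = 0 (lagging).

(a) P = 0 W  (b) Q = 111.9 VAR  (c) S = 111.9 VA  (d) PF = 0 (lagging)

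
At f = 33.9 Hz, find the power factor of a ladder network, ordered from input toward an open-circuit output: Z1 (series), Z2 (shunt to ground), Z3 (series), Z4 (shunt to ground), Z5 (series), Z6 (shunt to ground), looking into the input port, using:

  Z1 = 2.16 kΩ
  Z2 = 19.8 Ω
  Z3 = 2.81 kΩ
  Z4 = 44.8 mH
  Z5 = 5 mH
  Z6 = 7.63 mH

Step 1 — Angular frequency: ω = 2π·f = 2π·33.9 = 213 rad/s.
Step 2 — Component impedances:
  Z1: Z = R = 2160 Ω
  Z2: Z = R = 19.8 Ω
  Z3: Z = R = 2810 Ω
  Z4: Z = jωL = j·213·0.0448 = 0 + j9.542 Ω
  Z5: Z = jωL = j·213·0.005 = 0 + j1.065 Ω
  Z6: Z = jωL = j·213·0.00763 = 0 + j1.625 Ω
Step 3 — Ladder network (open output): work backward from the far end, alternating series and parallel combinations. Z_in = 2180 + j0.0001027 Ω = 2180∠0.0° Ω.
Step 4 — Power factor: PF = cos(φ) = Re(Z)/|Z| = 2180/2180 = 1.
Step 5 — Type: Im(Z) = 0.0001027 ⇒ lagging (phase φ = 0.0°).

PF = 1 (lagging, φ = 0.0°)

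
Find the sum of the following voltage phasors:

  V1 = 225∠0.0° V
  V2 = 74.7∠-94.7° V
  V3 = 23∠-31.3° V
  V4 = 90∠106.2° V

Step 1 — Convert each phasor to rectangular form:
  V1 = 225·(cos(0.0°) + j·sin(0.0°)) = 225 V
  V2 = 74.7·(cos(-94.7°) + j·sin(-94.7°)) = -6.121 - j74.45 V
  V3 = 23·(cos(-31.3°) + j·sin(-31.3°)) = 19.65 - j11.95 V
  V4 = 90·(cos(106.2°) + j·sin(106.2°)) = -25.11 + j86.43 V
Step 2 — Sum components: V_total = 213.4 + j0.02868 V.
Step 3 — Convert to polar: |V_total| = 213.4 V, ∠V_total = 0.0°.

V_total = 213.4∠0.0° V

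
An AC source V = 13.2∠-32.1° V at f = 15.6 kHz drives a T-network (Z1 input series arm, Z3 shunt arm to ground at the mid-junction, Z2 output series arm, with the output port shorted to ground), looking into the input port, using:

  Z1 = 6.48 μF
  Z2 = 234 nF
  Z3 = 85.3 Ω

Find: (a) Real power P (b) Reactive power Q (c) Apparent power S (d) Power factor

Step 1 — Angular frequency: ω = 2π·f = 2π·1.56e+04 = 9.802e+04 rad/s.
Step 2 — Component impedances:
  Z1: Z = 1/(jωC) = -j/(ω·C) = 0 - j1.574 Ω
  Z2: Z = 1/(jωC) = -j/(ω·C) = 0 - j43.6 Ω
  Z3: Z = R = 85.3 Ω
Step 3 — With the output port shorted to ground, the output series arm Z2 runs from the junction to ground; the shunt arm Z3 also runs from the junction to ground. They appear in parallel: Z3 || Z2 = 17.67 - j34.57 Ω.
Step 4 — Series with input arm Z1: Z_in = Z1 + (Z3 || Z2) = 17.67 - j36.14 Ω = 40.23∠-63.9° Ω.
Step 5 — Source phasor: V = 13.2∠-32.1° V = 11.18 - j7.014 V.
Step 6 — Current: I = V / Z = 0.2787 + j0.1731 A = 0.3281∠31.8° A.
Step 7 — Complex power: S = V·I* = 1.902 - j3.891 VA.
Step 8 — Real power: P = Re(S) = 1.902 W.
Step 9 — Reactive power: Q = Im(S) = -3.891 VAR.
Step 10 — Apparent power: |S| = 4.331 VA.
Step 11 — Power factor: PF = P/|S| = 0.4392 (leading).

(a) P = 1.902 W  (b) Q = -3.891 VAR  (c) S = 4.331 VA  (d) PF = 0.4392 (leading)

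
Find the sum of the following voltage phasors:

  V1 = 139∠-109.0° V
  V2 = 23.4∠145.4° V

Step 1 — Convert each phasor to rectangular form:
  V1 = 139·(cos(-109.0°) + j·sin(-109.0°)) = -45.25 - j131.4 V
  V2 = 23.4·(cos(145.4°) + j·sin(145.4°)) = -19.26 + j13.29 V
Step 2 — Sum components: V_total = -64.52 - j118.1 V.
Step 3 — Convert to polar: |V_total| = 134.6 V, ∠V_total = -118.6°.

V_total = 134.6∠-118.6° V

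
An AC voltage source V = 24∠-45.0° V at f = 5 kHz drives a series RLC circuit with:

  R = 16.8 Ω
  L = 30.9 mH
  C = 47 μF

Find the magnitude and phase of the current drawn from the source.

Step 1 — Angular frequency: ω = 2π·f = 2π·5000 = 3.142e+04 rad/s.
Step 2 — Component impedances:
  R: Z = R = 16.8 Ω
  L: Z = jωL = j·3.142e+04·0.0309 = 0 + j970.8 Ω
  C: Z = 1/(jωC) = -j/(ω·C) = 0 - j0.6773 Ω
Step 3 — Series combination: Z_total = R + L + C = 16.8 + j970.1 Ω = 970.2∠89.0° Ω.
Step 4 — Source phasor: V = 24∠-45.0° V = 16.97 - j16.97 V.
Step 5 — Ohm's law: I = V / Z_total = (16.97 - j16.97) / (16.8 + j970.1) = -0.01719 - j0.01779 A.
Step 6 — Convert to polar: |I| = 0.02474 A, ∠I = -134.0°.

I = 0.02474∠-134.0° A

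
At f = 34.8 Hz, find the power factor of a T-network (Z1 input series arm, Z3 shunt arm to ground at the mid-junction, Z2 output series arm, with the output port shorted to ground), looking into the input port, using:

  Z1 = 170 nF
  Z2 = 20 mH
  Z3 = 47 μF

Step 1 — Angular frequency: ω = 2π·f = 2π·34.8 = 218.7 rad/s.
Step 2 — Component impedances:
  Z1: Z = 1/(jωC) = -j/(ω·C) = 0 - j2.69e+04 Ω
  Z2: Z = jωL = j·218.7·0.02 = 0 + j4.373 Ω
  Z3: Z = 1/(jωC) = -j/(ω·C) = 0 - j97.31 Ω
Step 3 — With the output port shorted to ground, the output series arm Z2 runs from the junction to ground; the shunt arm Z3 also runs from the junction to ground. They appear in parallel: Z3 || Z2 = 0 + j4.579 Ω.
Step 4 — Series with input arm Z1: Z_in = Z1 + (Z3 || Z2) = 0 - j2.69e+04 Ω = 2.69e+04∠-90.0° Ω.
Step 5 — Power factor: PF = cos(φ) = Re(Z)/|Z| = 0/2.69e+04 = 0.
Step 6 — Type: Im(Z) = -2.69e+04 ⇒ leading (phase φ = -90.0°).

PF = 0 (leading, φ = -90.0°)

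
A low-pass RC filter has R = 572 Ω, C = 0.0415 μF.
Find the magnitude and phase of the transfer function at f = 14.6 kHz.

Step 1 — Angular frequency: ω = 2π·1.46e+04 = 9.173e+04 rad/s.
Step 2 — Transfer function: H(jω) = 1/(1 + jωRC).
Step 3 — Denominator: 1 + jωRC = 1 + j·9.173e+04·572·4.15e-08 = 1 + j2.178.
Step 4 — H = 0.1742 - j0.3792.
Step 5 — Magnitude: |H| = 0.4173 (-7.6 dB); phase: φ = -65.3°.

|H| = 0.4173 (-7.6 dB), φ = -65.3°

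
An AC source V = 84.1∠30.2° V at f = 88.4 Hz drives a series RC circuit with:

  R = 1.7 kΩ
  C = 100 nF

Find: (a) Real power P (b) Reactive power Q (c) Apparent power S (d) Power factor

Step 1 — Angular frequency: ω = 2π·f = 2π·88.4 = 555.4 rad/s.
Step 2 — Component impedances:
  R: Z = R = 1700 Ω
  C: Z = 1/(jωC) = -j/(ω·C) = 0 - j1.8e+04 Ω
Step 3 — Series combination: Z_total = R + C = 1700 - j1.8e+04 Ω = 1.808e+04∠-84.6° Ω.
Step 4 — Source phasor: V = 84.1∠30.2° V = 72.69 + j42.3 V.
Step 5 — Current: I = V / Z = -0.001951 + j0.004221 A = 0.004651∠114.8° A.
Step 6 — Complex power: S = V·I* = 0.03677 - j0.3894 VA.
Step 7 — Real power: P = Re(S) = 0.03677 W.
Step 8 — Reactive power: Q = Im(S) = -0.3894 VAR.
Step 9 — Apparent power: |S| = 0.3911 VA.
Step 10 — Power factor: PF = P/|S| = 0.09401 (leading).

(a) P = 0.03677 W  (b) Q = -0.3894 VAR  (c) S = 0.3911 VA  (d) PF = 0.09401 (leading)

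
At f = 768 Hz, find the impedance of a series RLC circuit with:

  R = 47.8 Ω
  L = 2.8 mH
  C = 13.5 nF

Step 1 — Angular frequency: ω = 2π·f = 2π·768 = 4825 rad/s.
Step 2 — Component impedances:
  R: Z = R = 47.8 Ω
  L: Z = jωL = j·4825·0.0028 = 0 + j13.51 Ω
  C: Z = 1/(jωC) = -j/(ω·C) = 0 - j1.535e+04 Ω
Step 3 — Series combination: Z_total = R + L + C = 47.8 - j1.534e+04 Ω = 1.534e+04∠-89.8° Ω.

Z = 47.8 - j1.534e+04 Ω = 1.534e+04∠-89.8° Ω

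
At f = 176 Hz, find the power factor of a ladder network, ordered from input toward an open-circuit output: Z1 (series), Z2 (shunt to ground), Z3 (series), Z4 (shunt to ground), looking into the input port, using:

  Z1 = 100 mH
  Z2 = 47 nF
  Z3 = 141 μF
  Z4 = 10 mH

Step 1 — Angular frequency: ω = 2π·f = 2π·176 = 1106 rad/s.
Step 2 — Component impedances:
  Z1: Z = jωL = j·1106·0.1 = 0 + j110.6 Ω
  Z2: Z = 1/(jωC) = -j/(ω·C) = 0 - j1.924e+04 Ω
  Z3: Z = 1/(jωC) = -j/(ω·C) = 0 - j6.413 Ω
  Z4: Z = jωL = j·1106·0.01 = 0 + j11.06 Ω
Step 3 — Ladder network (open output): work backward from the far end, alternating series and parallel combinations. Z_in = 0 + j115.2 Ω = 115.2∠90.0° Ω.
Step 4 — Power factor: PF = cos(φ) = Re(Z)/|Z| = 0/115.2 = 0.
Step 5 — Type: Im(Z) = 115.2 ⇒ lagging (phase φ = 90.0°).

PF = 0 (lagging, φ = 90.0°)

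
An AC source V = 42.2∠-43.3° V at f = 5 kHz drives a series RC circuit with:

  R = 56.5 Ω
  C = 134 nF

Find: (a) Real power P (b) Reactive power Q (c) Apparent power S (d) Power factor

Step 1 — Angular frequency: ω = 2π·f = 2π·5000 = 3.142e+04 rad/s.
Step 2 — Component impedances:
  R: Z = R = 56.5 Ω
  C: Z = 1/(jωC) = -j/(ω·C) = 0 - j237.5 Ω
Step 3 — Series combination: Z_total = R + C = 56.5 - j237.5 Ω = 244.2∠-76.6° Ω.
Step 4 — Source phasor: V = 42.2∠-43.3° V = 30.71 - j28.94 V.
Step 5 — Current: I = V / Z = 0.1444 + j0.09494 A = 0.1728∠33.3° A.
Step 6 — Complex power: S = V·I* = 1.688 - j7.095 VA.
Step 7 — Real power: P = Re(S) = 1.688 W.
Step 8 — Reactive power: Q = Im(S) = -7.095 VAR.
Step 9 — Apparent power: |S| = 7.293 VA.
Step 10 — Power factor: PF = P/|S| = 0.2314 (leading).

(a) P = 1.688 W  (b) Q = -7.095 VAR  (c) S = 7.293 VA  (d) PF = 0.2314 (leading)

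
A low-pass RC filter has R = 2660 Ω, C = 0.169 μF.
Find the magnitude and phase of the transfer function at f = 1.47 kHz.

Step 1 — Angular frequency: ω = 2π·1470 = 9236 rad/s.
Step 2 — Transfer function: H(jω) = 1/(1 + jωRC).
Step 3 — Denominator: 1 + jωRC = 1 + j·9236·2660·1.69e-07 = 1 + j4.152.
Step 4 — H = 0.05483 - j0.2276.
Step 5 — Magnitude: |H| = 0.2341 (-12.6 dB); phase: φ = -76.5°.

|H| = 0.2341 (-12.6 dB), φ = -76.5°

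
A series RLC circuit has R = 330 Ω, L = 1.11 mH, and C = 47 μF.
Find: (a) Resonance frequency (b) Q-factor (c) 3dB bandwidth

Step 1 — Resonance condition Im(Z)=0 gives ω₀ = 1/√(LC).
Step 2 — ω₀ = 1/√(0.00111·4.7e-05) = 4378 rad/s.
Step 3 — f₀ = ω₀/(2π) = 696.8 Hz.
Step 4 — Series Q: Q = ω₀L/R = 4378·0.00111/330 = 0.01473.
Step 5 — 3dB bandwidth: Δω = ω₀/Q = 2.973e+05 rad/s; BW = Δω/(2π) = 4.732e+04 Hz.

(a) f₀ = 696.8 Hz  (b) Q = 0.01473  (c) BW = 4.732e+04 Hz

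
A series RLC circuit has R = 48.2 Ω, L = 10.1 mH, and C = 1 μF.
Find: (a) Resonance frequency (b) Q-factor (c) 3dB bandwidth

Step 1 — Resonance: ω₀ = 1/√(LC) = 1/√(0.0101·1e-06) = 9950 rad/s.
Step 2 — f₀ = ω₀/(2π) = 1584 Hz.
Step 3 — Series Q: Q = ω₀L/R = 9950·0.0101/48.2 = 2.085.
Step 4 — Bandwidth: Δω = ω₀/Q = 4772 rad/s; BW = Δω/(2π) = 759.5 Hz.

(a) f₀ = 1584 Hz  (b) Q = 2.085  (c) BW = 759.5 Hz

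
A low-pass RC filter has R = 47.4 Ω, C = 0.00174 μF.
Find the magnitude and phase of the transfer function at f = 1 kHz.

Step 1 — Angular frequency: ω = 2π·1000 = 6283 rad/s.
Step 2 — Transfer function: H(jω) = 1/(1 + jωRC).
Step 3 — Denominator: 1 + jωRC = 1 + j·6283·47.4·1.74e-09 = 1 + j0.0005182.
Step 4 — H = 1 - j0.0005182.
Step 5 — Magnitude: |H| = 1 (-0.0 dB); phase: φ = -0.0°.

|H| = 1 (-0.0 dB), φ = -0.0°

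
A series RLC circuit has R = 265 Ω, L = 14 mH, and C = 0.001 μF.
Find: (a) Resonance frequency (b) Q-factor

Step 1 — Resonance condition Im(Z)=0 gives ω₀ = 1/√(LC).
Step 2 — ω₀ = 1/√(0.014·1e-09) = 2.673e+05 rad/s.
Step 3 — f₀ = ω₀/(2π) = 4.254e+04 Hz.
Step 4 — Series Q: Q = ω₀L/R = 2.673e+05·0.014/265 = 14.12.

(a) f₀ = 4.254e+04 Hz  (b) Q = 14.12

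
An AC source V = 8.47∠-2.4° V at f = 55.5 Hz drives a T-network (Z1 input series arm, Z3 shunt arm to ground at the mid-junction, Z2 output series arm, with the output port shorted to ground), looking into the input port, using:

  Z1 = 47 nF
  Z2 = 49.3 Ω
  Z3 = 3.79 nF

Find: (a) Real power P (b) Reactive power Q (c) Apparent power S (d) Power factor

Step 1 — Angular frequency: ω = 2π·f = 2π·55.5 = 348.7 rad/s.
Step 2 — Component impedances:
  Z1: Z = 1/(jωC) = -j/(ω·C) = 0 - j6.101e+04 Ω
  Z2: Z = R = 49.3 Ω
  Z3: Z = 1/(jωC) = -j/(ω·C) = 0 - j7.566e+05 Ω
Step 3 — With the output port shorted to ground, the output series arm Z2 runs from the junction to ground; the shunt arm Z3 also runs from the junction to ground. They appear in parallel: Z3 || Z2 = 49.3 - j0.003212 Ω.
Step 4 — Series with input arm Z1: Z_in = Z1 + (Z3 || Z2) = 49.3 - j6.101e+04 Ω = 6.101e+04∠-90.0° Ω.
Step 5 — Source phasor: V = 8.47∠-2.4° V = 8.463 - j0.3547 V.
Step 6 — Current: I = V / Z = 5.925e-06 + j0.0001387 A = 0.0001388∠87.6° A.
Step 7 — Complex power: S = V·I* = 9.501e-07 - j0.001176 VA.
Step 8 — Real power: P = Re(S) = 9.501e-07 W.
Step 9 — Reactive power: Q = Im(S) = -0.001176 VAR.
Step 10 — Apparent power: |S| = 0.001176 VA.
Step 11 — Power factor: PF = P/|S| = 0.000808 (leading).

(a) P = 9.501e-07 W  (b) Q = -0.001176 VAR  (c) S = 0.001176 VA  (d) PF = 0.000808 (leading)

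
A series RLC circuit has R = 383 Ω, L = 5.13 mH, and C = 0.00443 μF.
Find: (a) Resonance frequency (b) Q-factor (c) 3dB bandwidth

Step 1 — Resonance: ω₀ = 1/√(LC) = 1/√(0.00513·4.43e-09) = 2.098e+05 rad/s.
Step 2 — f₀ = ω₀/(2π) = 3.339e+04 Hz.
Step 3 — Series Q: Q = ω₀L/R = 2.098e+05·0.00513/383 = 2.81.
Step 4 — Bandwidth: Δω = ω₀/Q = 7.466e+04 rad/s; BW = Δω/(2π) = 1.188e+04 Hz.

(a) f₀ = 3.339e+04 Hz  (b) Q = 2.81  (c) BW = 1.188e+04 Hz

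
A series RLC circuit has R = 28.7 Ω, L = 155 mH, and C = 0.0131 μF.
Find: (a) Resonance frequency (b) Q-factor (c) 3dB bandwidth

Step 1 — Resonance condition Im(Z)=0 gives ω₀ = 1/√(LC).
Step 2 — ω₀ = 1/√(0.155·1.31e-08) = 2.219e+04 rad/s.
Step 3 — f₀ = ω₀/(2π) = 3532 Hz.
Step 4 — Series Q: Q = ω₀L/R = 2.219e+04·0.155/28.7 = 119.9.
Step 5 — 3dB bandwidth: Δω = ω₀/Q = 185.2 rad/s; BW = Δω/(2π) = 29.47 Hz.

(a) f₀ = 3532 Hz  (b) Q = 119.9  (c) BW = 29.47 Hz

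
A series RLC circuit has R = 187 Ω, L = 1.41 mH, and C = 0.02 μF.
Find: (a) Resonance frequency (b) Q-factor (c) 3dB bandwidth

Step 1 — Resonance condition Im(Z)=0 gives ω₀ = 1/√(LC).
Step 2 — ω₀ = 1/√(0.00141·2e-08) = 1.883e+05 rad/s.
Step 3 — f₀ = ω₀/(2π) = 2.997e+04 Hz.
Step 4 — Series Q: Q = ω₀L/R = 1.883e+05·0.00141/187 = 1.42.
Step 5 — 3dB bandwidth: Δω = ω₀/Q = 1.326e+05 rad/s; BW = Δω/(2π) = 2.111e+04 Hz.

(a) f₀ = 2.997e+04 Hz  (b) Q = 1.42  (c) BW = 2.111e+04 Hz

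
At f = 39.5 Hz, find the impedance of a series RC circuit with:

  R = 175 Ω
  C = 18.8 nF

Step 1 — Angular frequency: ω = 2π·f = 2π·39.5 = 248.2 rad/s.
Step 2 — Component impedances:
  R: Z = R = 175 Ω
  C: Z = 1/(jωC) = -j/(ω·C) = 0 - j2.143e+05 Ω
Step 3 — Series combination: Z_total = R + C = 175 - j2.143e+05 Ω = 2.143e+05∠-90.0° Ω.

Z = 175 - j2.143e+05 Ω = 2.143e+05∠-90.0° Ω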